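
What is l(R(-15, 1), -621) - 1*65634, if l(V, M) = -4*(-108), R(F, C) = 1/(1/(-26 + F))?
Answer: -65202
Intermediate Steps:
R(F, C) = -26 + F
l(V, M) = 432
l(R(-15, 1), -621) - 1*65634 = 432 - 1*65634 = 432 - 65634 = -65202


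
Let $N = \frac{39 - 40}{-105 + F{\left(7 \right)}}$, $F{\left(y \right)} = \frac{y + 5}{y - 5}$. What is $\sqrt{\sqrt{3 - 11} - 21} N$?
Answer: $\frac{\sqrt{-21 + 2 i \sqrt{2}}}{99} \approx 0.0031102 + 0.046393 i$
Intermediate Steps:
$F{\left(y \right)} = \frac{5 + y}{-5 + y}$
$N = \frac{1}{99}$ ($N = \frac{39 - 40}{-105 + \frac{5 + 7}{-5 + 7}} = - \frac{1}{-105 + \frac{1}{2} \cdot 12} = - \frac{1}{-105 + 6} = - \frac{1}{-99} = \left(-1\right) \left(- \frac{1}{99}\right) = \frac{1}{99} \approx 0.010101$)
$\sqrt{\sqrt{3 - 11} - 21} N = \sqrt{\sqrt{3 - 11} - 21} \cdot \frac{1}{99} = \sqrt{\sqrt{-8} - 21} \cdot \frac{1}{99} = \sqrt{2 i \sqrt{2} - 21} \cdot \frac{1}{99} = \sqrt{-21 + 2 i \sqrt{2}} \cdot \frac{1}{99} = \frac{\sqrt{-21 + 2 i \sqrt{2}}}{99}$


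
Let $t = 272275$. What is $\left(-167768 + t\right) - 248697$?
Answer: $-144190$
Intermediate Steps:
$\left(-167768 + t\right) - 248697 = \left(-167768 + 272275\right) - 248697 = 104507 - 248697 = -144190$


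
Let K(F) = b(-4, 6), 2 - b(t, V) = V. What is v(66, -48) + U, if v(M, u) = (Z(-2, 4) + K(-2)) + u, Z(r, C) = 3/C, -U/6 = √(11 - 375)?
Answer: -205/4 - 12*I*√91 ≈ -51.25 - 114.47*I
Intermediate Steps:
b(t, V) = 2 - V
U = -12*I*√91 (U = -6*√(11 - 375) = -12*I*√91 ≈ -114.47*I)
K(F) = -4 (K(F) = 2 - 1*6 = 2 - 6 = -4)
v(M, u) = -13/4 + u (v(M, u) = (3/4 - 4) + u = (3*(¼) - 4) + u = (¾ - 4) + u = -13/4 + u)
v(66, -48) + U = (-13/4 - 48) - 12*I*√91 = -205/4 - 12*I*√91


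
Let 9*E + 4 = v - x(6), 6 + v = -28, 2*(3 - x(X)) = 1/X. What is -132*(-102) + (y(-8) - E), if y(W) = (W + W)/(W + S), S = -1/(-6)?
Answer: 68376709/5076 ≈ 13471.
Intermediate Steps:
S = 1/6 (S = -1*(-1/6) = 1/6 ≈ 0.16667)
y(W) = 2*W/(1/6 + W) (y(W) = (W + W)/(W + 1/6) = (2*W)/(1/6 + W) = 2*W/(1/6 + W))
x(X) = 3 - 1/(2*X)
v = -34 (v = -6 - 28 = -34)
E = -491/108 (E = -4/9 + (-34 - (3 - 1/2/6))/9 = -4/9 + (-34 - (3 - 1/2*1/6))/9 = -4/9 + (-34 - (3 - 1/12))/9 = -4/9 + (-34 - 1*35/12)/9 = -4/9 + (-34 - 35/12)/9 = -4/9 + (1/9)*(-443/12) = -4/9 - 443/108 = -491/108 ≈ -4.5463)
-132*(-102) + (y(-8) - E) = -132*(-102) + (12*(-8)/(1 + 6*(-8)) - 1*(-491/108)) = 13464 + (12*(-8)/(1 - 48) + 491/108) = 13464 + (12*(-8)/(-47) + 491/108) = 13464 + (12*(-8)*(-1/47) + 491/108) = 13464 + (96/47 + 491/108) = 13464 + 33445/5076 = 68376709/5076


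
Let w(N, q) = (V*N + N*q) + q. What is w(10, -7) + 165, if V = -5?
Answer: 38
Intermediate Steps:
w(N, q) = q - 5*N + N*q (w(N, q) = (-5*N + N*q) + q = q - 5*N + N*q)
w(10, -7) + 165 = (-7 - 5*10 + 10*(-7)) + 165 = (-7 - 50 - 70) + 165 = -127 + 165 = 38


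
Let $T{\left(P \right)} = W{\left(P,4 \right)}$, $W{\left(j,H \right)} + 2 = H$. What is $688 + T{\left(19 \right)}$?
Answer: $690$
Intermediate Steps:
$W{\left(j,H \right)} = -2 + H$
$T{\left(P \right)} = 2$ ($T{\left(P \right)} = -2 + 4 = 2$)
$688 + T{\left(19 \right)} = 688 + 2 = 690$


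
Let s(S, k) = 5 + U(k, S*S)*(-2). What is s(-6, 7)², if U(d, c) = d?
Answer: 81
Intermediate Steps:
s(S, k) = 5 - 2*k (s(S, k) = 5 + k*(-2) = 5 - 2*k)
s(-6, 7)² = (5 - 2*7)² = (5 - 14)² = (-9)² = 81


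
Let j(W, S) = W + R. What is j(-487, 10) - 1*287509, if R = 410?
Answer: -287586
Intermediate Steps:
j(W, S) = 410 + W (j(W, S) = W + 410 = 410 + W)
j(-487, 10) - 1*287509 = (410 - 487) - 1*287509 = -77 - 287509 = -287586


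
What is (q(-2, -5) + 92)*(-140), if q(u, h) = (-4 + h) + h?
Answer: -10920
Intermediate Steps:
q(u, h) = -4 + 2*h
(q(-2, -5) + 92)*(-140) = ((-4 + 2*(-5)) + 92)*(-140) = ((-4 - 10) + 92)*(-140) = (-14 + 92)*(-140) = 78*(-140) = -10920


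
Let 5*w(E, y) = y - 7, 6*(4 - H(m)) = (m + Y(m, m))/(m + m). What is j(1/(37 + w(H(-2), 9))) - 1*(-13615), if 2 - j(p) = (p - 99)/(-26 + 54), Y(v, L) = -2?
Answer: 2547040/187 ≈ 13621.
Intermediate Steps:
H(m) = 4 - (-2 + m)/(12*m) (H(m) = 4 - (m - 2)/(6*(m + m)) = 4 - (-2 + m)/(6*(2*m)) = 4 - (-2 + m)*1/(2*m)/6 = 4 - (-2 + m)/(12*m))
w(E, y) = -7/5 + y/5 (w(E, y) = (y - 7)/5 = (-7 + y)/5 = -7/5 + y/5)
j(p) = 155/28 - p/28 (j(p) = 2 - (p - 99)/(-26 + 54) = 2 - (-99 + p)/28 = 2 - (-99/28 + p/28) = 2 + (99/28 - p/28) = 155/28 - p/28)
j(1/(37 + w(H(-2), 9))) - 1*(-13615) = (155/28 - 1/(28*(37 + (-7/5 + (⅕)*9)))) - 1*(-13615) = (155/28 - 1/(28*(37 + (-7/5 + 9/5)))) + 13615 = (155/28 - 1/(28*(37 + ⅖))) + 13615 = (155/28 - 1/(28*187/5)) + 13615 = (155/28 - 1/28*5/187) + 13615 = (155/28 - 5/5236) + 13615 = 1035/187 + 13615 = 2547040/187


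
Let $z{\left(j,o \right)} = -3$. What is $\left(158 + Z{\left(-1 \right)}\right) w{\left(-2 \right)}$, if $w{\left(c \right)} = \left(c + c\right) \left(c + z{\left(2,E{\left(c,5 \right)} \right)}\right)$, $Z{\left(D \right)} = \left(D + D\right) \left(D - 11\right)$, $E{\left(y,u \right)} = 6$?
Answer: $3640$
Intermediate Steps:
$Z{\left(D \right)} = 2 D \left(-11 + D\right)$
$w{\left(c \right)} = 2 c \left(-3 + c\right)$ ($w{\left(c \right)} = \left(c + c\right) \left(c - 3\right) = 2 c \left(-3 + c\right)$)
$\left(158 + Z{\left(-1 \right)}\right) w{\left(-2 \right)} = \left(158 + 2 \left(-1\right) \left(-11 - 1\right)\right) 2 \left(-2\right) \left(-3 - 2\right) = \left(158 + 2 \left(-1\right) \left(-12\right)\right) 2 \left(-2\right) \left(-5\right) = \left(158 + 24\right) 20 = 182 \cdot 20 = 3640$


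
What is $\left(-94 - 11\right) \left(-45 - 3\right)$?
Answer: $5040$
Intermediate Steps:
$\left(-94 - 11\right) \left(-45 - 3\right) = - 105 \left(-45 - 3\right) = \left(-105\right) \left(-48\right) = 5040$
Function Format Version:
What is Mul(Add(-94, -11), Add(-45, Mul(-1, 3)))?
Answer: 5040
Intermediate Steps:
Mul(Add(-94, -11), Add(-45, Mul(-1, 3))) = Mul(-105, Add(-45, -3)) = Mul(-105, -48) = 5040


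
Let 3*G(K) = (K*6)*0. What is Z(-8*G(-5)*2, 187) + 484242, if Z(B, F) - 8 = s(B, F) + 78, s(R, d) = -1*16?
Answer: 484312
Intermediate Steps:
s(R, d) = -16
G(K) = 0 (G(K) = ((K*6)*0)/3 = ((6*K)*0)/3 = (⅓)*0 = 0)
Z(B, F) = 70 (Z(B, F) = 8 + (-16 + 78) = 8 + 62 = 70)
Z(-8*G(-5)*2, 187) + 484242 = 70 + 484242 = 484312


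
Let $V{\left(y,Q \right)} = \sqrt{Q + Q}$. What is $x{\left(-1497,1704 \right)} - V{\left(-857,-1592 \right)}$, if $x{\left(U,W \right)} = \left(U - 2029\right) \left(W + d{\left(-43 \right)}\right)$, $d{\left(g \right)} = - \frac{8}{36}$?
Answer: $- \frac{54067684}{9} - 4 i \sqrt{199} \approx -6.0075 \cdot 10^{6} - 56.427 i$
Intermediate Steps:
$d{\left(g \right)} = - \frac{2}{9}$ ($d{\left(g \right)} = \left(-8\right) \frac{1}{36} = - \frac{2}{9}$)
$V{\left(y,Q \right)} = \sqrt{2} \sqrt{Q}$ ($V{\left(y,Q \right)} = \sqrt{2 Q} = \sqrt{2} \sqrt{Q}$)
$x{\left(U,W \right)} = \left(-2029 + U\right) \left(- \frac{2}{9} + W\right)$ ($x{\left(U,W \right)} = \left(U - 2029\right) \left(W - \frac{2}{9}\right) = \left(-2029 + U\right) \left(- \frac{2}{9} + W\right)$)
$x{\left(-1497,1704 \right)} - V{\left(-857,-1592 \right)} = \left(\frac{4058}{9} - 3457416 - - \frac{998}{3} - 2550888\right) - \sqrt{2} \sqrt{-1592} = \left(\frac{4058}{9} - 3457416 + \frac{998}{3} - 2550888\right) - \sqrt{2} \cdot 2 i \sqrt{398} = - \frac{54067684}{9} - 4 i \sqrt{199}$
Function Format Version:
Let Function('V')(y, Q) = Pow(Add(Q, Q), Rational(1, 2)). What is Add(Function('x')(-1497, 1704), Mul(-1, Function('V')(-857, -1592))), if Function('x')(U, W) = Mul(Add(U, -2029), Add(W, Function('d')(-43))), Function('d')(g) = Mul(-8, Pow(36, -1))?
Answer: Add(Rational(-54067684, 9), Mul(-4, I, Pow(199, Rational(1, 2)))) ≈ Add(-6.0075e+6, Mul(-56.427, I))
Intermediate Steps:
Function('d')(g) = Rational(-2, 9) (Function('d')(g) = Mul(-8, Rational(1, 36)) = Rational(-2, 9))
Function('V')(y, Q) = Mul(Pow(2, Rational(1, 2)), Pow(Q, Rational(1, 2))) (Function('V')(y, Q) = Pow(Mul(2, Q), Rational(1, 2)) = Mul(Pow(2, Rational(1, 2)), Pow(Q, Rational(1, 2))))
Function('x')(U, W) = Mul(Add(-2029, U), Add(Rational(-2, 9), W)) (Function('x')(U, W) = Mul(Add(U, -2029), Add(W, Rational(-2, 9))) = Mul(Add(-2029, U), Add(Rational(-2, 9), W)))
Add(Function('x')(-1497, 1704), Mul(-1, Function('V')(-857, -1592))) = Add(Add(Rational(4058, 9), Mul(-2029, 1704), Mul(Rational(-2, 9), -1497), Mul(-1497, 1704)), Mul(-1, Mul(Pow(2, Rational(1, 2)), Pow(-1592, Rational(1, 2))))) = Add(Add(Rational(4058, 9), -3457416, Rational(998, 3), -2550888), Mul(-1, Mul(Pow(2, Rational(1, 2)), Mul(2, I, Pow(398, Rational(1, 2)))))) = Add(Rational(-54067684, 9), Mul(-1, Mul(4, I, Pow(199, Rational(1, 2))))) = Add(Rational(-54067684, 9), Mul(-4, I, Pow(199, Rational(1, 2))))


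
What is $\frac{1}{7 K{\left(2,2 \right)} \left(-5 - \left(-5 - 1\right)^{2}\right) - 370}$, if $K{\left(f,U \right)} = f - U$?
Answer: $- \frac{1}{370} \approx -0.0027027$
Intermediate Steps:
$\frac{1}{7 K{\left(2,2 \right)} \left(-5 - \left(-5 - 1\right)^{2}\right) - 370} = \frac{1}{7 \left(2 - 2\right) \left(-5 - \left(-5 - 1\right)^{2}\right) - 370} = \frac{1}{7 \left(2 - 2\right) \left(-5 - \left(-6\right)^{2}\right) - 370} = \frac{1}{7 \cdot 0 \left(-5 - 36\right) - 370} = \frac{1}{0 \left(-5 - 36\right) - 370} = \frac{1}{0 \left(-41\right) - 370} = \frac{1}{0 - 370} = \frac{1}{-370} = - \frac{1}{370}$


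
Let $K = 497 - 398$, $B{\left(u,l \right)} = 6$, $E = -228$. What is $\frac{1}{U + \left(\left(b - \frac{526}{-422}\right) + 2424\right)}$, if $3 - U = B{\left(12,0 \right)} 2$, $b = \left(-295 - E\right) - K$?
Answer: $\frac{211}{474802} \approx 0.0004444$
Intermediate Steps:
$K = 99$ ($K = 497 - 398 = 99$)
$b = -166$ ($b = \left(-295 - -228\right) - 99 = \left(-295 + 228\right) - 99 = -67 - 99 = -166$)
$U = -9$ ($U = 3 - 6 \cdot 2 = 3 - 12 = -9$)
$\frac{1}{U + \left(\left(b - \frac{526}{-422}\right) + 2424\right)} = \frac{1}{-9 + \left(\left(-166 - \frac{526}{-422}\right) + 2424\right)} = \frac{1}{-9 + \left(\left(-166 - - \frac{263}{211}\right) + 2424\right)} = \frac{1}{-9 + \left(\left(-166 + \frac{263}{211}\right) + 2424\right)} = \frac{1}{-9 + \left(- \frac{34763}{211} + 2424\right)} = \frac{1}{-9 + \frac{476701}{211}} = \frac{1}{\frac{474802}{211}} = \frac{211}{474802}$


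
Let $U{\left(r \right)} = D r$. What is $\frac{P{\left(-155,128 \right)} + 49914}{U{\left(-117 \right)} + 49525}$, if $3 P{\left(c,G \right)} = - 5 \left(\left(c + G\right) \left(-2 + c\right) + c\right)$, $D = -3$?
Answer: $\frac{64661}{74814} \approx 0.86429$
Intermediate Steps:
$U{\left(r \right)} = - 3 r$
$P{\left(c,G \right)} = - \frac{5 c}{3} - \frac{5 \left(-2 + c\right) \left(G + c\right)}{3}$ ($P{\left(c,G \right)} = \frac{\left(-5\right) \left(\left(c + G\right) \left(-2 + c\right) + c\right)}{3} = \frac{\left(-5\right) \left(\left(G + c\right) \left(-2 + c\right) + c\right)}{3} = \frac{\left(-5\right) \left(\left(-2 + c\right) \left(G + c\right) + c\right)}{3} = \frac{\left(-5\right) \left(c + \left(-2 + c\right) \left(G + c\right)\right)}{3} = \frac{- 5 c - 5 \left(-2 + c\right) \left(G + c\right)}{3} = - \frac{5 c}{3} - \frac{5 \left(-2 + c\right) \left(G + c\right)}{3}$)
$\frac{P{\left(-155,128 \right)} + 49914}{U{\left(-117 \right)} + 49525} = \frac{\left(- \frac{5 \left(-155\right)^{2}}{3} + \frac{5}{3} \left(-155\right) + \frac{10}{3} \cdot 128 - \frac{640}{3} \left(-155\right)\right) + 49914}{\left(-3\right) \left(-117\right) + 49525} = \frac{\left(\left(- \frac{5}{3}\right) 24025 - \frac{775}{3} + \frac{1280}{3} + \frac{99200}{3}\right) + 49914}{351 + 49525} = \frac{\left(- \frac{120125}{3} - \frac{775}{3} + \frac{1280}{3} + \frac{99200}{3}\right) + 49914}{49876} = \left(- \frac{20420}{3} + 49914\right) \frac{1}{49876} = \frac{129322}{3} \cdot \frac{1}{49876} = \frac{64661}{74814}$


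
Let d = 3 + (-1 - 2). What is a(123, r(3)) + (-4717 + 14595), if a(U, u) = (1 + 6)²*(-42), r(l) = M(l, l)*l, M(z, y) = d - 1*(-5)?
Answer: 7820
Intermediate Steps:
d = 0 (d = 3 - 3 = 0)
M(z, y) = 5 (M(z, y) = 0 - 1*(-5) = 0 + 5 = 5)
r(l) = 5*l
a(U, u) = -2058 (a(U, u) = 7²*(-42) = 49*(-42) = -2058)
a(123, r(3)) + (-4717 + 14595) = -2058 + (-4717 + 14595) = -2058 + 9878 = 7820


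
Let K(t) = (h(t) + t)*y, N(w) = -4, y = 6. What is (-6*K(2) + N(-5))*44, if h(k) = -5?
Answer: 4576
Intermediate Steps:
K(t) = -30 + 6*t (K(t) = (-5 + t)*6 = -30 + 6*t)
(-6*K(2) + N(-5))*44 = (-6*(-30 + 6*2) - 4)*44 = (-6*(-30 + 12) - 4)*44 = (-6*(-18) - 4)*44 = (108 - 4)*44 = 104*44 = 4576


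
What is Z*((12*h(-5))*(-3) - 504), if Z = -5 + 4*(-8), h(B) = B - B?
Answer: 18648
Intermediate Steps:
h(B) = 0
Z = -37 (Z = -5 - 32 = -37)
Z*((12*h(-5))*(-3) - 504) = -37*((12*0)*(-3) - 504) = -37*(0*(-3) - 504) = -37*(0 - 504) = -37*(-504) = 18648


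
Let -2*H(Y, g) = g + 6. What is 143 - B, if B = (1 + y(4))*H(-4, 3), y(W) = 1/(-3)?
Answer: 146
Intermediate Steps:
y(W) = -⅓
H(Y, g) = -3 - g/2 (H(Y, g) = -(g + 6)/2 = -(6 + g)/2 = -3 - g/2)
B = -3 (B = (1 - ⅓)*(-3 - ½*3) = 2*(-3 - 3/2)/3 = (⅔)*(-9/2) = -3)
143 - B = 143 - 1*(-3) = 143 + 3 = 146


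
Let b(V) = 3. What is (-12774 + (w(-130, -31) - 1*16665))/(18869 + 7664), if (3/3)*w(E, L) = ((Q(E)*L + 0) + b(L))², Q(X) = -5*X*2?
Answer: 1623818770/26533 ≈ 61200.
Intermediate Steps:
Q(X) = -10*X
w(E, L) = (3 - 10*E*L)² (w(E, L) = (((-10*E)*L + 0) + 3)² = ((-10*E*L + 0) + 3)² = (-10*E*L + 3)² = (3 - 10*E*L)²)
(-12774 + (w(-130, -31) - 1*16665))/(18869 + 7664) = (-12774 + ((3 - 10*(-130)*(-31))² - 1*16665))/(18869 + 7664) = (-12774 + ((3 - 40300)² - 16665))/26533 = (-12774 + ((-40297)² - 16665))*(1/26533) = (-12774 + (1623848209 - 16665))*(1/26533) = (-12774 + 1623831544)*(1/26533) = 1623818770*(1/26533) = 1623818770/26533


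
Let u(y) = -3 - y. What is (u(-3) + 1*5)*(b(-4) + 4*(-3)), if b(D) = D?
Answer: -80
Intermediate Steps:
(u(-3) + 1*5)*(b(-4) + 4*(-3)) = ((-3 - 1*(-3)) + 1*5)*(-4 + 4*(-3)) = ((-3 + 3) + 5)*(-4 - 12) = (0 + 5)*(-16) = 5*(-16) = -80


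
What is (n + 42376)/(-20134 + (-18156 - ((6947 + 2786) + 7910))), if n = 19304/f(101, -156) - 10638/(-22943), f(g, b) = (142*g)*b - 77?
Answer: -2175324701265702/2871227345284351 ≈ -0.75763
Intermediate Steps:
f(g, b) = -77 + 142*b*g (f(g, b) = 142*b*g - 77 = -77 + 142*b*g)
n = 23358878030/51333333547 (n = 19304/(-77 + 142*(-156)*101) - 10638/(-22943) = 19304/(-77 - 2237352) - 10638*(-1/22943) = 19304/(-2237429) + 10638/22943 = 19304*(-1/2237429) + 10638/22943 = -19304/2237429 + 10638/22943 = 23358878030/51333333547 ≈ 0.45504)
(n + 42376)/(-20134 + (-18156 - ((6947 + 2786) + 7910))) = (23358878030/51333333547 + 42376)/(-20134 + (-18156 - ((6947 + 2786) + 7910))) = 2175324701265702/(51333333547*(-20134 + (-18156 - (9733 + 7910)))) = 2175324701265702/(51333333547*(-20134 + (-18156 - 1*17643))) = 2175324701265702/(51333333547*(-20134 + (-18156 - 17643))) = 2175324701265702/(51333333547*(-20134 - 35799)) = (2175324701265702/51333333547)/(-55933) = (2175324701265702/51333333547)*(-1/55933) = -2175324701265702/2871227345284351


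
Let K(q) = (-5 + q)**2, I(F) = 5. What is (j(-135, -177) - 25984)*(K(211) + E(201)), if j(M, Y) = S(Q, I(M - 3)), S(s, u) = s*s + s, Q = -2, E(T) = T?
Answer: -1107794534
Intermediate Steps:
S(s, u) = s + s**2 (S(s, u) = s**2 + s = s + s**2)
j(M, Y) = 2 (j(M, Y) = -2*(1 - 2) = -2*(-1) = 2)
(j(-135, -177) - 25984)*(K(211) + E(201)) = (2 - 25984)*((-5 + 211)**2 + 201) = -25982*(206**2 + 201) = -25982*(42436 + 201) = -25982*42637 = -1107794534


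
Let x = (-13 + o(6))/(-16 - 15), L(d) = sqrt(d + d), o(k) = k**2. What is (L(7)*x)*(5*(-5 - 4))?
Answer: 1035*sqrt(14)/31 ≈ 124.92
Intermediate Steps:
L(d) = sqrt(2)*sqrt(d) (L(d) = sqrt(2*d) = sqrt(2)*sqrt(d))
x = -23/31 (x = (-13 + 6**2)/(-16 - 15) = (-13 + 36)/(-31) = 23*(-1/31) = -23/31 ≈ -0.74194)
(L(7)*x)*(5*(-5 - 4)) = ((sqrt(2)*sqrt(7))*(-23/31))*(5*(-5 - 4)) = (sqrt(14)*(-23/31))*(5*(-9)) = -23*sqrt(14)/31*(-45) = 1035*sqrt(14)/31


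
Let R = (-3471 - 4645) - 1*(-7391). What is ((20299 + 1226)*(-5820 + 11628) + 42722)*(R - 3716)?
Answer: -555391113602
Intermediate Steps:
R = -725 (R = -8116 + 7391 = -725)
((20299 + 1226)*(-5820 + 11628) + 42722)*(R - 3716) = ((20299 + 1226)*(-5820 + 11628) + 42722)*(-725 - 3716) = (21525*5808 + 42722)*(-4441) = (125017200 + 42722)*(-4441) = 125059922*(-4441) = -555391113602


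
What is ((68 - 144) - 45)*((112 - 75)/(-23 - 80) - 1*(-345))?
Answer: -4295258/103 ≈ -41702.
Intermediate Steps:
((68 - 144) - 45)*((112 - 75)/(-23 - 80) - 1*(-345)) = (-76 - 45)*(37/(-103) + 345) = -121*(37*(-1/103) + 345) = -121*(-37/103 + 345) = -121*35498/103 = -4295258/103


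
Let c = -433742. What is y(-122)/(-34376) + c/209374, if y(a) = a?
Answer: -3721192841/1799360156 ≈ -2.0681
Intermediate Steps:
y(-122)/(-34376) + c/209374 = -122/(-34376) - 433742/209374 = -122*(-1/34376) - 433742*1/209374 = 61/17188 - 216871/104687 = -3721192841/1799360156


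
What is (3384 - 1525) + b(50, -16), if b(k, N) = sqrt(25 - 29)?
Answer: 1859 + 2*I ≈ 1859.0 + 2.0*I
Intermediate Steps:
b(k, N) = 2*I (b(k, N) = sqrt(-4) = 2*I)
(3384 - 1525) + b(50, -16) = (3384 - 1525) + 2*I = 1859 + 2*I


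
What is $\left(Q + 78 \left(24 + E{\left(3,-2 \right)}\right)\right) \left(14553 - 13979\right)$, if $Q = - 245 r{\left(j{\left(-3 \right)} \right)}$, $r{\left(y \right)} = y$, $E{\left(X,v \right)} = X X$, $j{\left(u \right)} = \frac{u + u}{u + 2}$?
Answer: $633696$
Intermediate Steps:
$j{\left(u \right)} = \frac{2 u}{2 + u}$
$E{\left(X,v \right)} = X^{2}$
$Q = -1470$ ($Q = - 245 \cdot 2 \left(-3\right) \frac{1}{2 - 3} = - 245 \cdot 2 \left(-3\right) \frac{1}{-1} = - 245 \cdot 2 \left(-3\right) \left(-1\right) = \left(-245\right) 6 = -1470$)
$\left(Q + 78 \left(24 + E{\left(3,-2 \right)}\right)\right) \left(14553 - 13979\right) = \left(-1470 + 78 \left(24 + 3^{2}\right)\right) \left(14553 - 13979\right) = \left(-1470 + 78 \left(24 + 9\right)\right) 574 = \left(-1470 + 78 \cdot 33\right) 574 = \left(-1470 + 2574\right) 574 = 1104 \cdot 574 = 633696$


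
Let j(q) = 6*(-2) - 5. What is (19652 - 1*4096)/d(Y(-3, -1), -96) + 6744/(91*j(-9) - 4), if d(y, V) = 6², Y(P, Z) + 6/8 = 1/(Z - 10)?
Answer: 1990381/4653 ≈ 427.76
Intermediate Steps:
j(q) = -17 (j(q) = -12 - 5 = -17)
Y(P, Z) = -¾ + 1/(-10 + Z) (Y(P, Z) = -¾ + 1/(Z - 10) = -¾ + 1/(-10 + Z))
d(y, V) = 36
(19652 - 1*4096)/d(Y(-3, -1), -96) + 6744/(91*j(-9) - 4) = (19652 - 1*4096)/36 + 6744/(91*(-17) - 4) = (19652 - 4096)*(1/36) + 6744/(-1547 - 4) = 15556*(1/36) + 6744/(-1551) = 3889/9 + 6744*(-1/1551) = 3889/9 - 2248/517 = 1990381/4653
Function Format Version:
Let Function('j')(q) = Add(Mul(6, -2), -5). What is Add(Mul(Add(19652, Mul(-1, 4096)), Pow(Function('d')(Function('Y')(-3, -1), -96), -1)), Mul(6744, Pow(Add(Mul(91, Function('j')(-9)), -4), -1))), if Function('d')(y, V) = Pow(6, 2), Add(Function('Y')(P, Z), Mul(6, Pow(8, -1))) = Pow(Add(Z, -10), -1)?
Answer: Rational(1990381, 4653) ≈ 427.76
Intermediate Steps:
Function('j')(q) = -17 (Function('j')(q) = Add(-12, -5) = -17)
Function('Y')(P, Z) = Add(Rational(-3, 4), Pow(Add(-10, Z), -1)) (Function('Y')(P, Z) = Add(Rational(-3, 4), Pow(Add(Z, -10), -1)) = Add(Rational(-3, 4), Pow(Add(-10, Z), -1)))
Function('d')(y, V) = 36
Add(Mul(Add(19652, Mul(-1, 4096)), Pow(Function('d')(Function('Y')(-3, -1), -96), -1)), Mul(6744, Pow(Add(Mul(91, Function('j')(-9)), -4), -1))) = Add(Mul(Add(19652, Mul(-1, 4096)), Pow(36, -1)), Mul(6744, Pow(Add(Mul(91, -17), -4), -1))) = Add(Mul(Add(19652, -4096), Rational(1, 36)), Mul(6744, Pow(Add(-1547, -4), -1))) = Add(Mul(15556, Rational(1, 36)), Mul(6744, Pow(-1551, -1))) = Add(Rational(3889, 9), Mul(6744, Rational(-1, 1551))) = Add(Rational(3889, 9), Rational(-2248, 517)) = Rational(1990381, 4653)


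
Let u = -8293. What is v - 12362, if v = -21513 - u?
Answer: -25582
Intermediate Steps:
v = -13220 (v = -21513 - 1*(-8293) = -21513 + 8293 = -13220)
v - 12362 = -13220 - 12362 = -25582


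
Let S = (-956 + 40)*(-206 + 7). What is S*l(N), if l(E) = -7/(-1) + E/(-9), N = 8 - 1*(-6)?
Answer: 8931916/9 ≈ 9.9244e+5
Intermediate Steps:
S = 182284 (S = -916*(-199) = 182284)
N = 14 (N = 8 + 6 = 14)
l(E) = 7 - E/9 (l(E) = -7*(-1) + E*(-⅑) = 7 - E/9)
S*l(N) = 182284*(7 - ⅑*14) = 182284*(7 - 14/9) = 182284*(49/9) = 8931916/9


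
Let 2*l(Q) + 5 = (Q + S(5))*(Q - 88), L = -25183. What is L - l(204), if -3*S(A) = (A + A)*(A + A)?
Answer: -210475/6 ≈ -35079.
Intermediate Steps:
S(A) = -4*A²/3 (S(A) = -(A + A)*(A + A)/3 = -2*A*2*A/3 = -4*A²/3)
l(Q) = -5/2 + (-88 + Q)*(-100/3 + Q)/2 (l(Q) = -5/2 + ((Q - 4/3*5²)*(Q - 88))/2 = -5/2 + ((Q - 4/3*25)*(-88 + Q))/2 = -5/2 + ((Q - 100/3)*(-88 + Q))/2 = -5/2 + ((-100/3 + Q)*(-88 + Q))/2 = -5/2 + ((-88 + Q)*(-100/3 + Q))/2 = -5/2 + (-88 + Q)*(-100/3 + Q)/2)
L - l(204) = -25183 - (8785/6 + (½)*204² - 182/3*204) = -25183 - (8785/6 + (½)*41616 - 12376) = -25183 - (8785/6 + 20808 - 12376) = -25183 - 1*59377/6 = -25183 - 59377/6 = -210475/6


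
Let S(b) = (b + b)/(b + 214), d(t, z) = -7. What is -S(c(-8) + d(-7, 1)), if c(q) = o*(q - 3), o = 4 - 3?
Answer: 9/49 ≈ 0.18367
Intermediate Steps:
o = 1
c(q) = -3 + q (c(q) = 1*(q - 3) = 1*(-3 + q) = -3 + q)
S(b) = 2*b/(214 + b) (S(b) = (2*b)/(214 + b) = 2*b/(214 + b))
-S(c(-8) + d(-7, 1)) = -2*((-3 - 8) - 7)/(214 + ((-3 - 8) - 7)) = -2*(-11 - 7)/(214 + (-11 - 7)) = -2*(-18)/(214 - 18) = -2*(-18)/196 = -1*(-9/49) = 9/49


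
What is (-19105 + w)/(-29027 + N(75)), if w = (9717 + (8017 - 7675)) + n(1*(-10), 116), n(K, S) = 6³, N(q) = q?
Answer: 4415/14476 ≈ 0.30499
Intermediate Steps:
n(K, S) = 216
w = 10275 (w = (9717 + (8017 - 7675)) + 216 = (9717 + 342) + 216 = 10059 + 216 = 10275)
(-19105 + w)/(-29027 + N(75)) = (-19105 + 10275)/(-29027 + 75) = -8830/(-28952) = -8830*(-1/28952) = 4415/14476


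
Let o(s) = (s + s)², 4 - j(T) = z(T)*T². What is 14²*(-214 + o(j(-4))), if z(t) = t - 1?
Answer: 5489960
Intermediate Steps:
z(t) = -1 + t
j(T) = 4 - T²*(-1 + T) (j(T) = 4 - (-1 + T)*T² = 4 - T²*(-1 + T))
o(s) = 4*s² (o(s) = (2*s)² = 4*s²)
14²*(-214 + o(j(-4))) = 14²*(-214 + 4*(4 + (-4)²*(1 - 1*(-4)))²) = 196*(-214 + 4*(4 + 16*(1 + 4))²) = 196*(-214 + 4*(4 + 16*5)²) = 196*(-214 + 4*(4 + 80)²) = 196*(-214 + 4*84²) = 196*(-214 + 4*7056) = 196*(-214 + 28224) = 196*28010 = 5489960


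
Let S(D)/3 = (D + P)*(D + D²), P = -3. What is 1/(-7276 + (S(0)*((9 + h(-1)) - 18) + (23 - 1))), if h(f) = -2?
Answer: -1/7254 ≈ -0.00013786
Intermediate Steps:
S(D) = 3*(-3 + D)*(D + D²) (S(D) = 3*((D - 3)*(D + D²)) = 3*((-3 + D)*(D + D²)) = 3*(-3 + D)*(D + D²))
1/(-7276 + (S(0)*((9 + h(-1)) - 18) + (23 - 1))) = 1/(-7276 + ((3*0*(-3 + 0² - 2*0))*((9 - 2) - 18) + (23 - 1))) = 1/(-7276 + ((3*0*(-3 + 0 + 0))*(7 - 18) + 22)) = 1/(-7276 + ((3*0*(-3))*(-11) + 22)) = 1/(-7276 + (0*(-11) + 22)) = 1/(-7276 + (0 + 22)) = 1/(-7276 + 22) = 1/(-7254) = -1/7254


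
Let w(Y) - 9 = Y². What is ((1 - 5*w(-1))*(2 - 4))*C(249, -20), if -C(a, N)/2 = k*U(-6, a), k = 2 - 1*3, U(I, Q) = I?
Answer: -1176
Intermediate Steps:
w(Y) = 9 + Y²
k = -1 (k = 2 - 3 = -1)
C(a, N) = -12 (C(a, N) = -(-2)*(-6) = -2*6 = -12)
((1 - 5*w(-1))*(2 - 4))*C(249, -20) = ((1 - 5*(9 + (-1)²))*(2 - 4))*(-12) = ((1 - 5*(9 + 1))*(-2))*(-12) = ((1 - 5*10)*(-2))*(-12) = ((1 - 50)*(-2))*(-12) = -49*(-2)*(-12) = 98*(-12) = -1176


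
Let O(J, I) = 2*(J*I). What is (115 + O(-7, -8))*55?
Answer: 12485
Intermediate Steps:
O(J, I) = 2*I*J (O(J, I) = 2*(I*J) = 2*I*J)
(115 + O(-7, -8))*55 = (115 + 2*(-8)*(-7))*55 = (115 + 112)*55 = 227*55 = 12485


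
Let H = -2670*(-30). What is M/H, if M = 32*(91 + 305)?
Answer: 352/2225 ≈ 0.15820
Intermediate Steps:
M = 12672 (M = 32*396 = 12672)
H = 80100
M/H = 12672/80100 = 12672*(1/80100) = 352/2225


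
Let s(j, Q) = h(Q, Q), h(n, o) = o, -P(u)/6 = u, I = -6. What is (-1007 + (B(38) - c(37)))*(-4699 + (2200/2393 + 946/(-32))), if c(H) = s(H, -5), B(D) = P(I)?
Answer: 87428796483/19144 ≈ 4.5669e+6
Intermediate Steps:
P(u) = -6*u
s(j, Q) = Q
B(D) = 36 (B(D) = -6*(-6) = 36)
c(H) = -5
(-1007 + (B(38) - c(37)))*(-4699 + (2200/2393 + 946/(-32))) = (-1007 + (36 - 1*(-5)))*(-4699 + (2200/2393 + 946/(-32))) = (-1007 + (36 + 5))*(-4699 + (2200*(1/2393) + 946*(-1/32))) = (-1007 + 41)*(-4699 + (2200/2393 - 473/16)) = -966*(-4699 - 1096689/38288) = -966*(-181012001/38288) = 87428796483/19144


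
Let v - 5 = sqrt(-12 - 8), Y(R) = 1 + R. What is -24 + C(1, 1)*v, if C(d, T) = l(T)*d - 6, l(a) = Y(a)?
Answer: -44 - 8*I*sqrt(5) ≈ -44.0 - 17.889*I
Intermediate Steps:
l(a) = 1 + a
C(d, T) = -6 + d*(1 + T) (C(d, T) = (1 + T)*d - 6 = d*(1 + T) - 6 = -6 + d*(1 + T))
v = 5 + 2*I*sqrt(5) (v = 5 + sqrt(-12 - 8) = 5 + sqrt(-20) = 5 + 2*I*sqrt(5) ≈ 5.0 + 4.4721*I)
-24 + C(1, 1)*v = -24 + (-6 + 1*(1 + 1))*(5 + 2*I*sqrt(5)) = -24 + (-6 + 1*2)*(5 + 2*I*sqrt(5)) = -24 + (-6 + 2)*(5 + 2*I*sqrt(5)) = -24 - 4*(5 + 2*I*sqrt(5)) = -24 + (-20 - 8*I*sqrt(5)) = -44 - 8*I*sqrt(5)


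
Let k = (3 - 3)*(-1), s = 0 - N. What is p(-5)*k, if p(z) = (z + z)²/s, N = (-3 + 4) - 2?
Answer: 0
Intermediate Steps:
N = -1 (N = 1 - 2 = -1)
s = 1 (s = 0 - 1*(-1) = 0 + 1 = 1)
p(z) = 4*z² (p(z) = (z + z)²/1 = (2*z)²*1 = (4*z²)*1 = 4*z²)
k = 0 (k = 0*(-1) = 0)
p(-5)*k = (4*(-5)²)*0 = (4*25)*0 = 100*0 = 0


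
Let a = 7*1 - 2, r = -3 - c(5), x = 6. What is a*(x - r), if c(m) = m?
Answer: 70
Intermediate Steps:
r = -8 (r = -3 - 1*5 = -3 - 5 = -8)
a = 5 (a = 7 - 2 = 5)
a*(x - r) = 5*(6 - 1*(-8)) = 5*(6 + 8) = 5*14 = 70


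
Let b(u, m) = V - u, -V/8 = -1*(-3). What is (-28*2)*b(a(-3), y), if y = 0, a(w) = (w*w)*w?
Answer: -168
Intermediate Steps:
a(w) = w³ (a(w) = w²*w = w³)
V = -24 (V = -(-8)*(-3) = -8*3 = -24)
b(u, m) = -24 - u
(-28*2)*b(a(-3), y) = (-28*2)*(-24 - 1*(-3)³) = -56*(-24 - 1*(-27)) = -56*(-24 + 27) = -56*3 = -168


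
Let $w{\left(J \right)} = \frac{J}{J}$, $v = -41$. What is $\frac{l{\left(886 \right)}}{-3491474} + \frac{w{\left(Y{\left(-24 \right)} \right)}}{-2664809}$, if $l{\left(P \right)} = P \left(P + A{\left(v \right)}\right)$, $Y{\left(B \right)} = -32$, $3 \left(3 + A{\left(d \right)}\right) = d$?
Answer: $- \frac{439825189501}{1993738143957} \approx -0.2206$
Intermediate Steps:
$A{\left(d \right)} = -3 + \frac{d}{3}$
$l{\left(P \right)} = P \left(- \frac{50}{3} + P\right)$ ($l{\left(P \right)} = P \left(P + \left(-3 + \frac{1}{3} \left(-41\right)\right)\right) = P \left(P - \frac{50}{3}\right) = P \left(- \frac{50}{3} + P\right)$)
$w{\left(J \right)} = 1$
$\frac{l{\left(886 \right)}}{-3491474} + \frac{w{\left(Y{\left(-24 \right)} \right)}}{-2664809} = \frac{\frac{1}{3} \cdot 886 \left(-50 + 3 \cdot 886\right)}{-3491474} + 1 \frac{1}{-2664809} = \frac{1}{3} \cdot 886 \left(-50 + 2658\right) \left(- \frac{1}{3491474}\right) + 1 \left(- \frac{1}{2664809}\right) = \frac{1}{3} \cdot 886 \cdot 2608 \left(- \frac{1}{3491474}\right) - \frac{1}{2664809} = \frac{2310688}{3} \left(- \frac{1}{3491474}\right) - \frac{1}{2664809} = - \frac{1155344}{5237211} - \frac{1}{2664809} = - \frac{439825189501}{1993738143957}$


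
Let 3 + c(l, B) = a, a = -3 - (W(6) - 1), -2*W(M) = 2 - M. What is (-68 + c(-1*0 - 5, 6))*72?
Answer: -5400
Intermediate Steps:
W(M) = -1 + M/2 (W(M) = -(2 - M)/2 = -1 + M/2)
a = -4 (a = -3 - ((-1 + (½)*6) - 1) = -3 - ((-1 + 3) - 1) = -3 - (2 - 1) = -3 - 1*1 = -3 - 1 = -4)
c(l, B) = -7 (c(l, B) = -3 - 4 = -7)
(-68 + c(-1*0 - 5, 6))*72 = (-68 - 7)*72 = -75*72 = -5400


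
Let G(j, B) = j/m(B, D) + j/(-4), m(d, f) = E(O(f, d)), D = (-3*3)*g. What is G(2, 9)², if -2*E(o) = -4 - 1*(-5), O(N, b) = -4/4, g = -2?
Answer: 81/4 ≈ 20.250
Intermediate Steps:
O(N, b) = -1 (O(N, b) = -4*¼ = -1)
D = 18 (D = -3*3*(-2) = -9*(-2) = 18)
E(o) = -½ (E(o) = -(-4 - 1*(-5))/2 = -(-4 + 5)/2 = -½*1 = -½)
m(d, f) = -½
G(j, B) = -9*j/4 (G(j, B) = j/(-½) + j/(-4) = j*(-2) + j*(-¼) = -2*j - j/4 = -9*j/4)
G(2, 9)² = (-9/4*2)² = (-9/2)² = 81/4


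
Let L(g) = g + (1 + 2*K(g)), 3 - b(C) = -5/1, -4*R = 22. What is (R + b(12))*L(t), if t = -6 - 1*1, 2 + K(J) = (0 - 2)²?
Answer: -5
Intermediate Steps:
K(J) = 2 (K(J) = -2 + (0 - 2)² = -2 + (-2)² = -2 + 4 = 2)
R = -11/2 (R = -¼*22 = -11/2 ≈ -5.5000)
b(C) = 8 (b(C) = 3 - (-5)/1 = 3 - (-5) = 3 - 1*(-5) = 3 + 5 = 8)
t = -7 (t = -6 - 1 = -7)
L(g) = 5 + g (L(g) = g + (1 + 2*2) = g + (1 + 4) = g + 5 = 5 + g)
(R + b(12))*L(t) = (-11/2 + 8)*(5 - 7) = (5/2)*(-2) = -5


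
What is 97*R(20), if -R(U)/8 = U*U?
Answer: -310400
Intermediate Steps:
R(U) = -8*U² (R(U) = -8*U*U = -8*U²)
97*R(20) = 97*(-8*20²) = 97*(-8*400) = 97*(-3200) = -310400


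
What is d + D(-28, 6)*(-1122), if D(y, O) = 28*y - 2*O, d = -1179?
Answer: 891933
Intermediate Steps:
D(y, O) = -2*O + 28*y
d + D(-28, 6)*(-1122) = -1179 + (-2*6 + 28*(-28))*(-1122) = -1179 + (-12 - 784)*(-1122) = -1179 - 796*(-1122) = -1179 + 893112 = 891933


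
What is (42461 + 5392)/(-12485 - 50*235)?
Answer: -47853/24235 ≈ -1.9745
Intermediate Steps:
(42461 + 5392)/(-12485 - 50*235) = 47853/(-12485 - 11750) = 47853/(-24235) = 47853*(-1/24235) = -47853/24235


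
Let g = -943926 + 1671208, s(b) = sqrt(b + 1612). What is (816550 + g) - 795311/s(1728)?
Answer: 1543832 - 795311*sqrt(835)/1670 ≈ 1.5301e+6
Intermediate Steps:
s(b) = sqrt(1612 + b)
g = 727282
(816550 + g) - 795311/s(1728) = (816550 + 727282) - 795311/sqrt(1612 + 1728) = 1543832 - 795311*sqrt(835)/1670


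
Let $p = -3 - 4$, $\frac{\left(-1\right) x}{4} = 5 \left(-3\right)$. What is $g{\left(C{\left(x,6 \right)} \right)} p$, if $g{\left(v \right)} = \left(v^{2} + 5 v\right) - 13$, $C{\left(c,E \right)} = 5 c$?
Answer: $-640409$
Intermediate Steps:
$x = 60$ ($x = - 4 \cdot 5 \left(-3\right) = \left(-4\right) \left(-15\right) = 60$)
$p = -7$ ($p = -3 - 4 = -7$)
$g{\left(v \right)} = -13 + v^{2} + 5 v$
$g{\left(C{\left(x,6 \right)} \right)} p = \left(-13 + \left(5 \cdot 60\right)^{2} + 5 \cdot 5 \cdot 60\right) \left(-7\right) = \left(-13 + 300^{2} + 5 \cdot 300\right) \left(-7\right) = \left(-13 + 90000 + 1500\right) \left(-7\right) = 91487 \left(-7\right) = -640409$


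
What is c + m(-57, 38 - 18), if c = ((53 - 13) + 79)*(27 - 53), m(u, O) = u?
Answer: -3151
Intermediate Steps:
c = -3094 (c = (40 + 79)*(-26) = 119*(-26) = -3094)
c + m(-57, 38 - 18) = -3094 - 57 = -3151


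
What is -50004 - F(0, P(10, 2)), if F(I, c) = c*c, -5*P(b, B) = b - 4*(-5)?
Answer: -50040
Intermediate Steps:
P(b, B) = -4 - b/5 (P(b, B) = -(b - 4*(-5))/5 = -(b + 20)/5 = -(20 + b)/5 = -4 - b/5)
F(I, c) = c²
-50004 - F(0, P(10, 2)) = -50004 - (-4 - ⅕*10)² = -50004 - (-4 - 2)² = -50004 - 1*(-6)² = -50004 - 1*36 = -50004 - 36 = -50040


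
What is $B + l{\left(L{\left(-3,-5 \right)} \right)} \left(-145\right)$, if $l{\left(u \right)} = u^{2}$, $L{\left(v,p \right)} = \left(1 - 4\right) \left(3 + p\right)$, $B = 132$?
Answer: $-5088$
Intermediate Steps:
$L{\left(v,p \right)} = -9 - 3 p$ ($L{\left(v,p \right)} = - 3 \left(3 + p\right) = -9 - 3 p$)
$B + l{\left(L{\left(-3,-5 \right)} \right)} \left(-145\right) = 132 + \left(-9 - -15\right)^{2} \left(-145\right) = 132 + \left(-9 + 15\right)^{2} \left(-145\right) = 132 + 6^{2} \left(-145\right) = 132 + 36 \left(-145\right) = 132 - 5220 = -5088$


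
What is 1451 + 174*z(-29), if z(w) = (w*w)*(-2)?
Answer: -291217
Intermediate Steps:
z(w) = -2*w² (z(w) = w²*(-2) = -2*w²)
1451 + 174*z(-29) = 1451 + 174*(-2*(-29)²) = 1451 + 174*(-2*841) = 1451 + 174*(-1682) = 1451 - 292668 = -291217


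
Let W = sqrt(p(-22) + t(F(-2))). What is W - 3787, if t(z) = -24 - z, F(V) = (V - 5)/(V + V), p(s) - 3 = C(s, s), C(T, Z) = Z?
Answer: -3787 + I*sqrt(179)/2 ≈ -3787.0 + 6.6895*I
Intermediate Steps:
p(s) = 3 + s
F(V) = (-5 + V)/(2*V) (F(V) = (-5 + V)/((2*V)) = (-5 + V)*(1/(2*V)) = (-5 + V)/(2*V))
W = I*sqrt(179)/2 (W = sqrt((3 - 22) + (-24 - (-5 - 2)/(2*(-2)))) = sqrt(-19 + (-24 - (-1)*(-7)/(2*2))) = sqrt(-19 + (-24 - 1*7/4)) = sqrt(-19 + (-24 - 7/4)) = sqrt(-19 - 103/4) = sqrt(-179/4) = I*sqrt(179)/2 ≈ 6.6895*I)
W - 3787 = I*sqrt(179)/2 - 3787 = -3787 + I*sqrt(179)/2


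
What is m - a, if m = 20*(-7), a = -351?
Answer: 211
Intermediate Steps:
m = -140
m - a = -140 - 1*(-351) = -140 + 351 = 211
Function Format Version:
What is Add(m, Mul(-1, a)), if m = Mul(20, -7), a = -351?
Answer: 211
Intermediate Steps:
m = -140
Add(m, Mul(-1, a)) = Add(-140, Mul(-1, -351)) = Add(-140, 351) = 211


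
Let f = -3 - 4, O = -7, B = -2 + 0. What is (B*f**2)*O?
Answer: 686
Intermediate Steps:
B = -2
f = -7
(B*f**2)*O = -2*(-7)**2*(-7) = -2*49*(-7) = -98*(-7) = 686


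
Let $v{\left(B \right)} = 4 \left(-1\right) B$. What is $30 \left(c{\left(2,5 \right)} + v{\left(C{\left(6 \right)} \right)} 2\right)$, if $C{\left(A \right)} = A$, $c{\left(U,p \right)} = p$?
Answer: $-1290$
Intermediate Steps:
$v{\left(B \right)} = - 4 B$
$30 \left(c{\left(2,5 \right)} + v{\left(C{\left(6 \right)} \right)} 2\right) = 30 \left(5 + \left(-4\right) 6 \cdot 2\right) = 30 \left(5 - 48\right) = 30 \left(-43\right) = -1290$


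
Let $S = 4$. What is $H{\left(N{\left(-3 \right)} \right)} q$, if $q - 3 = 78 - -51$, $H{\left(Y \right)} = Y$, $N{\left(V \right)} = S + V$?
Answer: $132$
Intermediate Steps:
$N{\left(V \right)} = 4 + V$
$q = 132$ ($q = 3 + \left(78 - -51\right) = 3 + \left(78 + 51\right) = 3 + 129 = 132$)
$H{\left(N{\left(-3 \right)} \right)} q = \left(4 - 3\right) 132 = 1 \cdot 132 = 132$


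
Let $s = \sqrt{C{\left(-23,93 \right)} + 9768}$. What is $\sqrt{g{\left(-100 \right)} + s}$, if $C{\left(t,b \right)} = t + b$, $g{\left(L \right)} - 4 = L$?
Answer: $\sqrt{-96 + \sqrt{9838}} \approx 1.7851$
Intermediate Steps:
$g{\left(L \right)} = 4 + L$
$C{\left(t,b \right)} = b + t$
$s = \sqrt{9838}$ ($s = \sqrt{\left(93 - 23\right) + 9768} = \sqrt{70 + 9768} = \sqrt{9838} \approx 99.187$)
$\sqrt{g{\left(-100 \right)} + s} = \sqrt{\left(4 - 100\right) + \sqrt{9838}} = \sqrt{-96 + \sqrt{9838}}$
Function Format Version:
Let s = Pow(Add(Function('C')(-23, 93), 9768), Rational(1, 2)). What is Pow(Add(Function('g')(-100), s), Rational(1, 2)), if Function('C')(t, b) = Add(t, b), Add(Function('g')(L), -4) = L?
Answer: Pow(Add(-96, Pow(9838, Rational(1, 2))), Rational(1, 2)) ≈ 1.7851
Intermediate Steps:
Function('g')(L) = Add(4, L)
Function('C')(t, b) = Add(b, t)
s = Pow(9838, Rational(1, 2)) (s = Pow(Add(Add(93, -23), 9768), Rational(1, 2)) = Pow(Add(70, 9768), Rational(1, 2)) = Pow(9838, Rational(1, 2)) ≈ 99.187)
Pow(Add(Function('g')(-100), s), Rational(1, 2)) = Pow(Add(Add(4, -100), Pow(9838, Rational(1, 2))), Rational(1, 2)) = Pow(Add(-96, Pow(9838, Rational(1, 2))), Rational(1, 2))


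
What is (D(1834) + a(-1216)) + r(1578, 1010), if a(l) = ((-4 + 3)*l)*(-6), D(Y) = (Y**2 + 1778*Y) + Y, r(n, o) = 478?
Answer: 6619424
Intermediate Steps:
D(Y) = Y**2 + 1779*Y
a(l) = 6*l (a(l) = -l*(-6) = 6*l)
(D(1834) + a(-1216)) + r(1578, 1010) = (1834*(1779 + 1834) + 6*(-1216)) + 478 = (1834*3613 - 7296) + 478 = (6626242 - 7296) + 478 = 6618946 + 478 = 6619424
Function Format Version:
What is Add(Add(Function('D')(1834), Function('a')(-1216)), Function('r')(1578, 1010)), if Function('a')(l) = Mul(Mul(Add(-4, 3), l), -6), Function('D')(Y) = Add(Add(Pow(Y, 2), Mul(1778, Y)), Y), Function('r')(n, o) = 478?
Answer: 6619424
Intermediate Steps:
Function('D')(Y) = Add(Pow(Y, 2), Mul(1779, Y))
Function('a')(l) = Mul(6, l) (Function('a')(l) = Mul(Mul(-1, l), -6) = Mul(6, l))
Add(Add(Function('D')(1834), Function('a')(-1216)), Function('r')(1578, 1010)) = Add(Add(Mul(1834, Add(1779, 1834)), Mul(6, -1216)), 478) = Add(Add(Mul(1834, 3613), -7296), 478) = Add(Add(6626242, -7296), 478) = Add(6618946, 478) = 6619424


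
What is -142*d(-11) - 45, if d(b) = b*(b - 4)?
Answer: -23475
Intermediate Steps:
d(b) = b*(-4 + b)
-142*d(-11) - 45 = -(-1562)*(-4 - 11) - 45 = -(-1562)*(-15) - 45 = -142*165 - 45 = -23430 - 45 = -23475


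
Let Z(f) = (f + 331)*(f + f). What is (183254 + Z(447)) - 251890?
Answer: 626896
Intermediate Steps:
Z(f) = 2*f*(331 + f) (Z(f) = (331 + f)*(2*f) = 2*f*(331 + f))
(183254 + Z(447)) - 251890 = (183254 + 2*447*(331 + 447)) - 251890 = (183254 + 2*447*778) - 251890 = (183254 + 695532) - 251890 = 878786 - 251890 = 626896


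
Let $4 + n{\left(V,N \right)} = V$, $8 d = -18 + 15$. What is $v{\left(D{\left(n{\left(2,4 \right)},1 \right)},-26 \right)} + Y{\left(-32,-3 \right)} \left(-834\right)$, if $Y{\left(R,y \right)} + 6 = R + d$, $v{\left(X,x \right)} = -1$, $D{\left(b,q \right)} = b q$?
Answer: $\frac{128015}{4} \approx 32004.0$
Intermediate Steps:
$d = - \frac{3}{8}$ ($d = \frac{-18 + 15}{8} = \frac{1}{8} \left(-3\right) = - \frac{3}{8} \approx -0.375$)
$n{\left(V,N \right)} = -4 + V$
$Y{\left(R,y \right)} = - \frac{51}{8} + R$ ($Y{\left(R,y \right)} = -6 + \left(R - \frac{3}{8}\right) = -6 + \left(- \frac{3}{8} + R\right) = - \frac{51}{8} + R$)
$v{\left(D{\left(n{\left(2,4 \right)},1 \right)},-26 \right)} + Y{\left(-32,-3 \right)} \left(-834\right) = -1 + \left(- \frac{51}{8} - 32\right) \left(-834\right) = -1 - - \frac{128019}{4} = -1 + \frac{128019}{4} = \frac{128015}{4}$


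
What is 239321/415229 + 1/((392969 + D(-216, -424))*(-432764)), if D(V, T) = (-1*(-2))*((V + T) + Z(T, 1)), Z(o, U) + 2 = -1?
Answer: 40566417655534423/70383932195094948 ≈ 0.57636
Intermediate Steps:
Z(o, U) = -3 (Z(o, U) = -2 - 1 = -3)
D(V, T) = -6 + 2*T + 2*V (D(V, T) = (-1*(-2))*((V + T) - 3) = 2*((T + V) - 3) = 2*(-3 + T + V) = -6 + 2*T + 2*V)
239321/415229 + 1/((392969 + D(-216, -424))*(-432764)) = 239321/415229 + 1/((392969 + (-6 + 2*(-424) + 2*(-216)))*(-432764)) = 239321*(1/415229) - 1/432764/(392969 + (-6 - 848 - 432)) = 239321/415229 - 1/432764/(392969 - 1286) = 239321/415229 - 1/432764/391683 = 239321/415229 + (1/391683)*(-1/432764) = 239321/415229 - 1/169506301812 = 40566417655534423/70383932195094948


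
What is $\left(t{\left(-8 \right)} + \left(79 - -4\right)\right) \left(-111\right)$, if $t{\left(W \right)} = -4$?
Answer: $-8769$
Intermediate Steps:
$\left(t{\left(-8 \right)} + \left(79 - -4\right)\right) \left(-111\right) = \left(-4 + \left(79 - -4\right)\right) \left(-111\right) = \left(-4 + \left(79 + 4\right)\right) \left(-111\right) = \left(-4 + 83\right) \left(-111\right) = 79 \left(-111\right) = -8769$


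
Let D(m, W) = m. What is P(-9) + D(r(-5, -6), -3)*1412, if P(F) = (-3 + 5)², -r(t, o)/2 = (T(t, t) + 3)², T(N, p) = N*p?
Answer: -2214012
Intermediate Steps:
r(t, o) = -2*(3 + t²)² (r(t, o) = -2*(t*t + 3)² = -2*(t² + 3)² = -2*(3 + t²)²)
P(F) = 4 (P(F) = 2² = 4)
P(-9) + D(r(-5, -6), -3)*1412 = 4 - 2*(3 + (-5)²)²*1412 = 4 - 2*(3 + 25)²*1412 = 4 - 2*28²*1412 = 4 - 2*784*1412 = 4 - 1568*1412 = 4 - 2214016 = -2214012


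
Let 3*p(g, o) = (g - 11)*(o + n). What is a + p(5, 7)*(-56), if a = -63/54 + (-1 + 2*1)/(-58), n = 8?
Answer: 146057/87 ≈ 1678.8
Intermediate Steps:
p(g, o) = (-11 + g)*(8 + o)/3 (p(g, o) = ((g - 11)*(o + 8))/3 = ((-11 + g)*(8 + o))/3 = (-11 + g)*(8 + o)/3)
a = -103/87 (a = -63*1/54 + (-1 + 2)*(-1/58) = -7/6 + 1*(-1/58) = -7/6 - 1/58 = -103/87 ≈ -1.1839)
a + p(5, 7)*(-56) = -103/87 + (-88/3 - 11/3*7 + (8/3)*5 + (1/3)*5*7)*(-56) = -103/87 + (-88/3 - 77/3 + 40/3 + 35/3)*(-56) = -103/87 - 30*(-56) = -103/87 + 1680 = 146057/87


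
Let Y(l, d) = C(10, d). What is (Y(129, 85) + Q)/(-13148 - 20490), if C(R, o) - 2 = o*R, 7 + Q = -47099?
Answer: 23127/16819 ≈ 1.3751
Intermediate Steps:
Q = -47106 (Q = -7 - 47099 = -47106)
C(R, o) = 2 + R*o (C(R, o) = 2 + o*R = 2 + R*o)
Y(l, d) = 2 + 10*d
(Y(129, 85) + Q)/(-13148 - 20490) = ((2 + 10*85) - 47106)/(-13148 - 20490) = ((2 + 850) - 47106)/(-33638) = (852 - 47106)*(-1/33638) = -46254*(-1/33638) = 23127/16819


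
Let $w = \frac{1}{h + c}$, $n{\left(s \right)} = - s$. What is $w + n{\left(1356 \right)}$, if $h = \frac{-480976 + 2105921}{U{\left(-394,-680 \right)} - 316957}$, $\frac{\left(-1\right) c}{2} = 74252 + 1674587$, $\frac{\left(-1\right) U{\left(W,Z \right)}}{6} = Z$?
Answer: $- \frac{1483931311204033}{1094344624551} \approx -1356.0$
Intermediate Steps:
$U{\left(W,Z \right)} = - 6 Z$
$c = -3497678$ ($c = - 2 \left(74252 + 1674587\right) = \left(-2\right) 1748839 = -3497678$)
$h = - \frac{1624945}{312877}$ ($h = \frac{-480976 + 2105921}{\left(-6\right) \left(-680\right) - 316957} = \frac{1624945}{4080 - 316957} = \frac{1624945}{-312877} = 1624945 \left(- \frac{1}{312877}\right) = - \frac{1624945}{312877} \approx -5.1936$)
$w = - \frac{312877}{1094344624551}$ ($w = \frac{1}{- \frac{1624945}{312877} - 3497678} = \frac{1}{- \frac{1094344624551}{312877}} = - \frac{312877}{1094344624551} \approx -2.859 \cdot 10^{-7}$)
$w + n{\left(1356 \right)} = - \frac{312877}{1094344624551} - 1356 = - \frac{1483931311204033}{1094344624551}$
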